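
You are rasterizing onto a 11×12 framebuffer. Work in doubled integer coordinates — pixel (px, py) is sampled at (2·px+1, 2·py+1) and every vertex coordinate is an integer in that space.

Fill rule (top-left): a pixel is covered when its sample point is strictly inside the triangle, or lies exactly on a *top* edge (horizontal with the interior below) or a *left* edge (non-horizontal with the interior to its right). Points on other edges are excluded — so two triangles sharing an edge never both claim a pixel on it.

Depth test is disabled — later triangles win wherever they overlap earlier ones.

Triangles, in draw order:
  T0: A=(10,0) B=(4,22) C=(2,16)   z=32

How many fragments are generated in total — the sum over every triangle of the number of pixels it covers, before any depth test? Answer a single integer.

T0:
  2·area = 80
  edge (10, 0)→(4, 22): d=(-6,22) right/bottom  bias=-1
  edge (4, 22)→(2, 16): d=(-2,-6) top-left  bias=+0
  edge (2, 16)→(10, 0): d=(8,-16) top-left  bias=+0
    (4,1)@(9, 3): e=[4,68,8] → X
    (5,1)@(11, 3): e=[-40,80,40] → .
    (4,2)@(9, 5): e=[-8,64,24] → .
    (3,3)@(7, 7): e=[24,48,8] → X
    (4,3)@(9, 7): e=[-20,60,40] → .
    (3,4)@(7, 9): e=[12,44,24] → X
    (4,4)@(9, 9): e=[-32,56,56] → .
    (2,5)@(5, 11): e=[44,28,8] → X
    (3,5)@(7, 11): e=[0,40,40] → .  [on edge]
    (0,6)@(1, 13): e=[120,0,-40] → .  [on edge]
    (2,6)@(5, 13): e=[32,24,24] → X
    (3,6)@(7, 13): e=[-12,36,56] → .
    (1,9)@(3, 19): e=[40,0,40] → X  [on edge]
  covered (10 px):
    . . . . . . . . . . .
    . . . . X . . . . . .
    . . . . . . . . . . .
    . . . X . . . . . . .
    . . . X . . . . . . .
    . . X . . . . . . . .
    . . X . . . . . . . .
    . X X . . . . . . . .
    . X X . . . . . . . .
    . X . . . . . . . . .
    . . . . . . . . . . .
    . . . . . . . . . . .

Result: 10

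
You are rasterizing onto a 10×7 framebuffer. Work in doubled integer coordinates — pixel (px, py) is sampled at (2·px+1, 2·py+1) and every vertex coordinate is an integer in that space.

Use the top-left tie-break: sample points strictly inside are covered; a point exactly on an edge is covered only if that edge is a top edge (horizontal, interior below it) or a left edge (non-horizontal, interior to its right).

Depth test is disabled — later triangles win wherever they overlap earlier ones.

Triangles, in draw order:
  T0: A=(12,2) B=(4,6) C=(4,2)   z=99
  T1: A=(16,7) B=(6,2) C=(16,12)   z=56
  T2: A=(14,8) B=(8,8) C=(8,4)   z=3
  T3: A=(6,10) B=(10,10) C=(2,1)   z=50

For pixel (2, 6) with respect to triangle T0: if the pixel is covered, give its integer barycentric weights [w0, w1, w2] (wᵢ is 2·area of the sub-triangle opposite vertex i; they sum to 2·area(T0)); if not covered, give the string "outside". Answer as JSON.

T0:
  2·area = 32
  edge (12, 2)→(4, 6): d=(-8,4) right/bottom  bias=-1
  edge (4, 6)→(4, 2): d=(0,-4) top-left  bias=+0
  edge (4, 2)→(12, 2): d=(8,0) top-left  bias=+0
    (2,1)@(5, 3): e=[20,4,8] → █
    (3,1)@(7, 3): e=[12,12,8] → █
    (4,1)@(9, 3): e=[4,20,8] → █
    (5,1)@(11, 3): e=[-4,28,8] → ·
    (2,2)@(5, 5): e=[4,4,24] → █
    (3,2)@(7, 5): e=[-4,12,24] → ·
    (4,2)@(9, 5): e=[-12,20,24] → ·
    (2,3)@(5, 7): e=[-12,4,40] → ·
  covered (4 px):
    · · · · · · · · · ·
    · · █ █ █ · · · · ·
    · · █ · · · · · · ·
    · · · · · · · · · ·
    · · · · · · · · · ·
    · · · · · · · · · ·
    · · · · · · · · · ·
T1:
  2·area = 50  (B↔C swapped to make it positive)
  edge (16, 7)→(16, 12): d=(0,5) right/bottom  bias=-1
  edge (16, 12)→(6, 2): d=(-10,-10) top-left  bias=+0
  edge (6, 2)→(16, 7): d=(10,5) right/bottom  bias=-1
    (2,0)@(5, 1): e=[55,0,-5] → ·  [on edge]
    (3,1)@(7, 3): e=[45,0,5] → █  [on edge]
    (4,1)@(9, 3): e=[35,20,-5] → ·
    (3,2)@(7, 5): e=[45,-20,25] → ·
    (4,2)@(9, 5): e=[35,0,15] → █  [on edge]
    (5,2)@(11, 5): e=[25,20,5] → █
    (6,2)@(13, 5): e=[15,40,-5] → ·
    (4,3)@(9, 7): e=[35,-20,35] → ·
    (5,3)@(11, 7): e=[25,0,25] → █  [on edge]
    (6,3)@(13, 7): e=[15,20,15] → █
    (7,3)@(15, 7): e=[5,40,5] → █
    (8,3)@(17, 7): e=[-5,60,-5] → ·
    (6,4)@(13, 9): e=[15,0,35] → █  [on edge]
    (7,5)@(15, 11): e=[5,0,45] → █  [on edge]
    (8,6)@(17, 13): e=[-5,0,55] → ·  [on edge]
  covered (9 px):
    · · · · · · · · · ·
    · · · █ · · · · · ·
    · · · · █ █ · · · ·
    · · · · · █ █ █ · ·
    · · · · · · █ █ · ·
    · · · · · · · █ · ·
    · · · · · · · · · ·
T2:
  2·area = 24
  edge (14, 8)→(8, 8): d=(-6,0) right/bottom  bias=-1
  edge (8, 8)→(8, 4): d=(0,-4) top-left  bias=+0
  edge (8, 4)→(14, 8): d=(6,4) right/bottom  bias=-1
    (4,2)@(9, 5): e=[18,4,2] → █
    (5,2)@(11, 5): e=[18,12,-6] → ·
    (4,3)@(9, 7): e=[6,4,14] → █
    (5,3)@(11, 7): e=[6,12,6] → █
    (6,3)@(13, 7): e=[6,20,-2] → ·
    (4,4)@(9, 9): e=[-6,4,26] → ·
    (5,4)@(11, 9): e=[-6,12,18] → ·
  covered (3 px):
    · · · · · · · · · ·
    · · · · · · · · · ·
    · · · · █ · · · · ·
    · · · · █ █ · · · ·
    · · · · · · · · · ·
    · · · · · · · · · ·
    · · · · · · · · · ·
T3:
  2·area = 36  (B↔C swapped to make it positive)
  edge (6, 10)→(2, 1): d=(-4,-9) top-left  bias=+0
  edge (2, 1)→(10, 10): d=(8,9) right/bottom  bias=-1
  edge (10, 10)→(6, 10): d=(-4,0) right/bottom  bias=-1
    (1,1)@(3, 3): e=[1,7,28] → █
    (2,1)@(5, 3): e=[19,-11,28] → ·
    (1,2)@(3, 5): e=[-7,23,20] → ·
    (2,2)@(5, 5): e=[11,5,20] → █
    (3,2)@(7, 5): e=[29,-13,20] → ·
    (2,3)@(5, 7): e=[3,21,12] → █
    (3,3)@(7, 7): e=[21,3,12] → █
    (4,3)@(9, 7): e=[39,-15,12] → ·
    (2,4)@(5, 9): e=[-5,37,4] → ·
    (3,4)@(7, 9): e=[13,19,4] → █
    (4,4)@(9, 9): e=[31,1,4] → █
    (5,4)@(11, 9): e=[49,-17,4] → ·
  covered (6 px):
    · · · · · · · · · ·
    · █ · · · · · · · ·
    · · █ · · · · · · ·
    · · █ █ · · · · · ·
    · · · █ █ · · · · ·
    · · · · · · · · · ·
    · · · · · · · · · ·

Answer: "outside"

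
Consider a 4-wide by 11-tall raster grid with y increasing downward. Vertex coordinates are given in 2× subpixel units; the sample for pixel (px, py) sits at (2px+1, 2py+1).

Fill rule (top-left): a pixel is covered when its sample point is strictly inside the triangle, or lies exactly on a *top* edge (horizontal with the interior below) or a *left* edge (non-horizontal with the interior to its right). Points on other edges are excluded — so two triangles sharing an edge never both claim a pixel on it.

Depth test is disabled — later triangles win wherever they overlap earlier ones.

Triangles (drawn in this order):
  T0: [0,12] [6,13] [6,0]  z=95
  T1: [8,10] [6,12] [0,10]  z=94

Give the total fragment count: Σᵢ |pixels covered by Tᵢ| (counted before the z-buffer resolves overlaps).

T0:
  2·area = 78  (B↔C swapped to make it positive)
  edge (0, 12)→(6, 0): d=(6,-12) top-left  bias=+0
  edge (6, 0)→(6, 13): d=(0,13) right/bottom  bias=-1
  edge (6, 13)→(0, 12): d=(-6,-1) top-left  bias=+0
    (2,1)@(5, 3): e=[6,13,59] → █
    (3,1)@(7, 3): e=[30,-13,61] → ·
    (2,2)@(5, 5): e=[18,13,47] → █
    (3,2)@(7, 5): e=[42,-13,49] → ·
    (1,3)@(3, 7): e=[6,39,33] → █
    (3,3)@(7, 7): e=[54,-13,37] → ·
    (1,4)@(3, 9): e=[18,39,21] → █
    (3,4)@(7, 9): e=[66,-13,25] → ·
    (0,5)@(1, 11): e=[6,65,7] → █
    (3,5)@(7, 11): e=[78,-13,13] → ·
    (0,6)@(1, 13): e=[18,65,-5] → ·
    (1,6)@(3, 13): e=[42,39,-3] → ·
  covered (9 px):
    · · · ·
    · · █ ·
    · · █ ·
    · █ █ ·
    · █ █ ·
    █ █ █ ·
    · · · ·
    · · · ·
    · · · ·
    · · · ·
    · · · ·
T1:
  2·area = 16
  edge (8, 10)→(6, 12): d=(-2,2) right/bottom  bias=-1
  edge (6, 12)→(0, 10): d=(-6,-2) top-left  bias=+0
  edge (0, 10)→(8, 10): d=(8,0) top-left  bias=+0
    (1,5)@(3, 11): e=[8,0,8] → █  [on edge]
    (2,5)@(5, 11): e=[4,4,8] → █
    (3,5)@(7, 11): e=[0,8,8] → ·  [on edge]
    (1,6)@(3, 13): e=[4,-12,24] → ·
    (2,6)@(5, 13): e=[0,-8,24] → ·  [on edge]
    (1,7)@(3, 15): e=[0,-24,40] → ·  [on edge]
    (0,8)@(1, 17): e=[0,-40,56] → ·  [on edge]
  covered (2 px):
    · · · ·
    · · · ·
    · · · ·
    · · · ·
    · · · ·
    · █ █ ·
    · · · ·
    · · · ·
    · · · ·
    · · · ·
    · · · ·

Result: 11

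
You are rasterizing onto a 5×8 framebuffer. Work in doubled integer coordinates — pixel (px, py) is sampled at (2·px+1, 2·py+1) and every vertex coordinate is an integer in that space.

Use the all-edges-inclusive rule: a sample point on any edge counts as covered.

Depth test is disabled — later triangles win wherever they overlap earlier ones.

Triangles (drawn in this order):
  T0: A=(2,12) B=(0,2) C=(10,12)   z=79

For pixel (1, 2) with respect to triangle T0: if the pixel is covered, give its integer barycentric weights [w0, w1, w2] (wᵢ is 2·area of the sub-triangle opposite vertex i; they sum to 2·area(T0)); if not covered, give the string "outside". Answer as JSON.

T0:
  2·area = 80
  edge (2, 12)→(0, 2): d=(-2,-10) inclusive
  edge (0, 2)→(10, 12): d=(10,10) inclusive
  edge (10, 12)→(2, 12): d=(-8,0) inclusive
    (0,1)@(1, 3): e=[8,0,72] → █  [on edge]
    (1,1)@(3, 3): e=[28,-20,72] → ·
    (0,2)@(1, 5): e=[4,20,56] → █
    (1,2)@(3, 5): e=[24,0,56] → █  [on edge]
    (2,2)@(5, 5): e=[44,-20,56] → ·
    (0,3)@(1, 7): e=[0,40,40] → █  [on edge]
    (2,3)@(5, 7): e=[40,0,40] → █  [on edge]
    (3,3)@(7, 7): e=[60,-20,40] → ·
    (0,4)@(1, 9): e=[-4,60,24] → ·
    (1,4)@(3, 9): e=[16,40,24] → █
    (3,4)@(7, 9): e=[56,0,24] → █  [on edge]
    (4,4)@(9, 9): e=[76,-20,24] → ·
    (4,5)@(9, 11): e=[72,0,8] → █  [on edge]
  covered (13 px):
    · · · · ·
    █ · · · ·
    █ █ · · ·
    █ █ █ · ·
    · █ █ █ ·
    · █ █ █ █
    · · · · ·
    · · · · ·

Result: [0,56,24]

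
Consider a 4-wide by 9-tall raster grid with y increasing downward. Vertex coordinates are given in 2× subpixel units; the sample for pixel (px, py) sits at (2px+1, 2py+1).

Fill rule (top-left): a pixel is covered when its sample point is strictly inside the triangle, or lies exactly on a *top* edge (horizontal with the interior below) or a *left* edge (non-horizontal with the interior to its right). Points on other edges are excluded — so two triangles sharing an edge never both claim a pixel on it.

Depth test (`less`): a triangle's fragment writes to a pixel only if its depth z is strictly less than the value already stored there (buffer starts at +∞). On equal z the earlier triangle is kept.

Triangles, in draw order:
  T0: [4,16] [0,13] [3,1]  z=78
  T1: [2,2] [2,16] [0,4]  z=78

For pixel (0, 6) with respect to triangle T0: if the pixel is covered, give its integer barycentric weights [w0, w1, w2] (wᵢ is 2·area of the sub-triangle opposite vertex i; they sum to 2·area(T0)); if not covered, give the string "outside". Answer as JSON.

T0:
  2·area = 57
  edge (4, 16)→(0, 13): d=(-4,-3) top-left  bias=+0
  edge (0, 13)→(3, 1): d=(3,-12) top-left  bias=+0
  edge (3, 1)→(4, 16): d=(1,15) right/bottom  bias=-1
    (1,0)@(3, 1): e=[57,0,0] → .  [on edge]
    (1,1)@(3, 3): e=[49,6,2] → X
    (2,1)@(5, 3): e=[55,30,-28] → .
    (1,2)@(3, 5): e=[41,12,4] → X
    (2,2)@(5, 5): e=[47,36,-26] → .
    (1,3)@(3, 7): e=[33,18,6] → X
    (2,3)@(5, 7): e=[39,42,-24] → .
    (0,4)@(1, 9): e=[19,0,38] → X  [on edge]
    (2,4)@(5, 9): e=[31,48,-22] → .
    (0,5)@(1, 11): e=[11,6,40] → X
    (2,5)@(5, 11): e=[23,54,-20] → .
    (0,6)@(1, 13): e=[3,12,42] → X
  covered (10 px):
    . . . .
    . X . .
    . X . .
    . X . .
    X X . .
    X X . .
    X X . .
    . X . .
    . . . .
T1:
  2·area = 28
  edge (2, 2)→(2, 16): d=(0,14) right/bottom  bias=-1
  edge (2, 16)→(0, 4): d=(-2,-12) top-left  bias=+0
  edge (0, 4)→(2, 2): d=(2,-2) top-left  bias=+0
    (1,0)@(3, 1): e=[-14,42,0] → .  [on edge]
    (0,1)@(1, 3): e=[14,14,0] → X  [on edge]
    (1,1)@(3, 3): e=[-14,38,4] → .
    (0,2)@(1, 5): e=[14,10,4] → X
    (1,2)@(3, 5): e=[-14,34,8] → .
    (0,3)@(1, 7): e=[14,6,8] → X
    (1,3)@(3, 7): e=[-14,30,12] → .
    (0,4)@(1, 9): e=[14,2,12] → X
    (1,4)@(3, 9): e=[-14,26,16] → .
    (0,5)@(1, 11): e=[14,-2,16] → .
  covered (4 px):
    . . . .
    X . . .
    X . . .
    X . . .
    X . . .
    . . . .
    . . . .
    . . . .
    . . . .

Final: [12,42,3]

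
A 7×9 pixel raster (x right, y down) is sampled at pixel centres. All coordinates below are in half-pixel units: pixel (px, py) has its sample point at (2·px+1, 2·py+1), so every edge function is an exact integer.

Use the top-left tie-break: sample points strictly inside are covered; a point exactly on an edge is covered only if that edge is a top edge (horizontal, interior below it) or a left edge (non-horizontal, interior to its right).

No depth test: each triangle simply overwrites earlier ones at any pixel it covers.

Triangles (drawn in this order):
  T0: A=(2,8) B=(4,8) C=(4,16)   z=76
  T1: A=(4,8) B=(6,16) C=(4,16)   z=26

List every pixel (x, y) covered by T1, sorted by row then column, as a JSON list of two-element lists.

T0:
  2·area = 16
  edge (2, 8)→(4, 8): d=(2,0) top-left  bias=+0
  edge (4, 8)→(4, 16): d=(0,8) right/bottom  bias=-1
  edge (4, 16)→(2, 8): d=(-2,-8) top-left  bias=+0
    (1,4)@(3, 9): e=[2,8,6] → █
    (2,4)@(5, 9): e=[2,-8,22] → ·
    (1,5)@(3, 11): e=[6,8,2] → █
    (2,5)@(5, 11): e=[6,-8,18] → ·
    (1,6)@(3, 13): e=[10,8,-2] → ·
  covered (2 px):
    · · · · · · ·
    · · · · · · ·
    · · · · · · ·
    · · · · · · ·
    · █ · · · · ·
    · █ · · · · ·
    · · · · · · ·
    · · · · · · ·
    · · · · · · ·
T1:
  2·area = 16
  edge (4, 8)→(6, 16): d=(2,8) right/bottom  bias=-1
  edge (6, 16)→(4, 16): d=(-2,0) right/bottom  bias=-1
  edge (4, 16)→(4, 8): d=(0,-8) top-left  bias=+0
    (2,6)@(5, 13): e=[2,6,8] → █
    (3,6)@(7, 13): e=[-14,6,24] → ·
    (2,7)@(5, 15): e=[6,2,8] → █
    (3,7)@(7, 15): e=[-10,2,24] → ·
    (2,8)@(5, 17): e=[10,-2,8] → ·
  covered (2 px):
    · · · · · · ·
    · · · · · · ·
    · · · · · · ·
    · · · · · · ·
    · · · · · · ·
    · · · · · · ·
    · · █ · · · ·
    · · █ · · · ·
    · · · · · · ·

Final: [[2,6],[2,7]]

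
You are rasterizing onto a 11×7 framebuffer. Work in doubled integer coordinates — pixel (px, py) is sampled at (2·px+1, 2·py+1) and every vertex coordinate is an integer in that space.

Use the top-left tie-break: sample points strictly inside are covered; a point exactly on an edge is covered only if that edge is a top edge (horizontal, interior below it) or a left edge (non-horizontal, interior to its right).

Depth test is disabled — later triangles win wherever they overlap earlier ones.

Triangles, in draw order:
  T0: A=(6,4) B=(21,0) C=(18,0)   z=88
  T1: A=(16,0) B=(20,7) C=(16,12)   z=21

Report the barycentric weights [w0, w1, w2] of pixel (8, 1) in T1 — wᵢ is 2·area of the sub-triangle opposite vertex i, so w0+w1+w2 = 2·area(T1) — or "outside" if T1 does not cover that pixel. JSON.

T0:
  2·area = 12  (B↔C swapped to make it positive)
  edge (6, 4)→(18, 0): d=(12,-4) top-left  bias=+0
  edge (18, 0)→(21, 0): d=(3,0) top-left  bias=+0
  edge (21, 0)→(6, 4): d=(-15,4) right/bottom  bias=-1
    (7,0)@(15, 1): e=[0,3,9] → █  [on edge]
    (8,0)@(17, 1): e=[8,3,1] → █
    (9,0)@(19, 1): e=[16,3,-7] → ·
    (4,1)@(9, 3): e=[0,9,3] → █  [on edge]
    (5,1)@(11, 3): e=[8,9,-5] → ·
    (7,1)@(15, 3): e=[24,9,-21] → ·
    (8,1)@(17, 3): e=[32,9,-29] → ·
    (1,2)@(3, 5): e=[0,15,-3] → ·  [on edge]
    (4,2)@(9, 5): e=[24,15,-27] → ·
  covered (3 px):
    · · · · · · · █ █ · ·
    · · · · █ · · · · · ·
    · · · · · · · · · · ·
    · · · · · · · · · · ·
    · · · · · · · · · · ·
    · · · · · · · · · · ·
    · · · · · · · · · · ·
T1:
  2·area = 48
  edge (16, 0)→(20, 7): d=(4,7) right/bottom  bias=-1
  edge (20, 7)→(16, 12): d=(-4,5) right/bottom  bias=-1
  edge (16, 12)→(16, 0): d=(0,-12) top-left  bias=+0
    (8,1)@(17, 3): e=[5,31,12] → █
    (9,1)@(19, 3): e=[-9,21,36] → ·
    (8,2)@(17, 5): e=[13,23,12] → █
    (9,2)@(19, 5): e=[-1,13,36] → ·
    (8,3)@(17, 7): e=[21,15,12] → █
    (9,3)@(19, 7): e=[7,5,36] → █
    (10,3)@(21, 7): e=[-7,-5,60] → ·
    (8,4)@(17, 9): e=[29,7,12] → █
    (9,4)@(19, 9): e=[15,-3,36] → ·
    (8,5)@(17, 11): e=[37,-1,12] → ·
  covered (5 px):
    · · · · · · · · · · ·
    · · · · · · · · █ · ·
    · · · · · · · · █ · ·
    · · · · · · · · █ █ ·
    · · · · · · · · █ · ·
    · · · · · · · · · · ·
    · · · · · · · · · · ·

Answer: [31,12,5]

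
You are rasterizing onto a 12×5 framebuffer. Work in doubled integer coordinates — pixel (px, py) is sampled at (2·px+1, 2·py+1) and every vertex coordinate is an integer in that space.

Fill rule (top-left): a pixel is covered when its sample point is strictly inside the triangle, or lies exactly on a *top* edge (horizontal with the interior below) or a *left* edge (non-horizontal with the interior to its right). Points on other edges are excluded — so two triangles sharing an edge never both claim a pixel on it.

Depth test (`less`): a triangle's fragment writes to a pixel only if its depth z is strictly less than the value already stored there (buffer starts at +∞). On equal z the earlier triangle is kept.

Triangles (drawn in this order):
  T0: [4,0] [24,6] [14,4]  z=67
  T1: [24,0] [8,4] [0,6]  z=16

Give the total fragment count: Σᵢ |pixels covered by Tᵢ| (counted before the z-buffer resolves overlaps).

T0:
  2·area = 20
  edge (4, 0)→(24, 6): d=(20,6) right/bottom  bias=-1
  edge (24, 6)→(14, 4): d=(-10,-2) top-left  bias=+0
  edge (14, 4)→(4, 0): d=(-10,-4) top-left  bias=+0
    (3,0)@(7, 1): e=[2,16,2] → X
    (4,0)@(9, 1): e=[-10,20,10] → .
    (3,1)@(7, 3): e=[42,-4,-18] → .
    (4,1)@(9, 3): e=[30,0,-10] → .  [on edge]
    (6,1)@(13, 3): e=[6,8,6] → X
    (7,1)@(15, 3): e=[-6,12,14] → .
    (6,2)@(13, 5): e=[46,-12,-14] → .
    (9,2)@(19, 5): e=[10,0,10] → X  [on edge]
    (10,2)@(21, 5): e=[-2,4,18] → .
    (9,3)@(19, 7): e=[50,-20,-10] → .
  covered (3 px):
    . . . X . . . . . . . .
    . . . . . . X . . . . .
    . . . . . . . . . X . .
    . . . . . . . . . . . .
    . . . . . . . . . . . .
T1:
  degenerate (2·area = 0) — covers nothing

Result: 3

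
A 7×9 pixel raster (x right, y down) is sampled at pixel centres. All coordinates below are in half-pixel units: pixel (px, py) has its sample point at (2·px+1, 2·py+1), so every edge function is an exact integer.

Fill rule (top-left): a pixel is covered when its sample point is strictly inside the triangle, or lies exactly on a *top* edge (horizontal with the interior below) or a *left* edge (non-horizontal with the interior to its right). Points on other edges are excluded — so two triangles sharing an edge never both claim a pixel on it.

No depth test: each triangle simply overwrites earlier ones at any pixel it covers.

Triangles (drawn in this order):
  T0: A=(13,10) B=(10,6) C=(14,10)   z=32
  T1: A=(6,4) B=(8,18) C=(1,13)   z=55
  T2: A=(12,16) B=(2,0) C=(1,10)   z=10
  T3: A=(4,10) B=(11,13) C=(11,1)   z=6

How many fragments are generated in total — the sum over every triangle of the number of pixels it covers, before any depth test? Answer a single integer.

T0:
  2·area = 4
  edge (13, 10)→(10, 6): d=(-3,-4) top-left  bias=+0
  edge (10, 6)→(14, 10): d=(4,4) right/bottom  bias=-1
  edge (14, 10)→(13, 10): d=(-1,0) right/bottom  bias=-1
    (2,0)@(5, 1): e=[-5,0,9] → ·  [on edge]
    (3,1)@(7, 3): e=[-3,0,7] → ·  [on edge]
    (4,2)@(9, 5): e=[-1,0,5] → ·  [on edge]
    (5,3)@(11, 7): e=[1,0,3] → ·  [on edge]
    (6,4)@(13, 9): e=[3,0,1] → ·  [on edge]
  covered (0 px):
    · · · · · · ·
    · · · · · · ·
    · · · · · · ·
    · · · · · · ·
    · · · · · · ·
    · · · · · · ·
    · · · · · · ·
    · · · · · · ·
    · · · · · · ·
T1:
  2·area = 88
  edge (6, 4)→(8, 18): d=(2,14) right/bottom  bias=-1
  edge (8, 18)→(1, 13): d=(-7,-5) top-left  bias=+0
  edge (1, 13)→(6, 4): d=(5,-9) top-left  bias=+0
    (2,3)@(5, 7): e=[20,62,6] → █
    (3,3)@(7, 7): e=[-8,72,24] → ·
    (2,4)@(5, 9): e=[24,48,16] → █
    (3,4)@(7, 9): e=[-4,58,34] → ·
    (1,5)@(3, 11): e=[56,24,8] → █
    (3,5)@(7, 11): e=[0,44,44] → ·  [on edge]
    (0,6)@(1, 13): e=[88,0,0] → █  [on edge]
    (3,6)@(7, 13): e=[4,30,54] → █
    (4,6)@(9, 13): e=[-24,40,72] → ·
    (0,7)@(1, 15): e=[92,-14,10] → ·
    (1,7)@(3, 15): e=[64,-4,28] → ·
    (2,7)@(5, 15): e=[36,6,46] → █
  covered (11 px):
    · · · · · · ·
    · · · · · · ·
    · · · · · · ·
    · · █ · · · ·
    · · █ · · · ·
    · █ █ · · · ·
    █ █ █ █ · · ·
    · · █ █ · · ·
    · · · █ · · ·
T2:
  2·area = 116  (B↔C swapped to make it positive)
  edge (12, 16)→(1, 10): d=(-11,-6) top-left  bias=+0
  edge (1, 10)→(2, 0): d=(1,-10) top-left  bias=+0
  edge (2, 0)→(12, 16): d=(10,16) right/bottom  bias=-1
    (1,1)@(3, 3): e=[89,13,14] → █
    (2,1)@(5, 3): e=[101,33,-18] → ·
    (1,2)@(3, 5): e=[67,15,34] → █
    (2,2)@(5, 5): e=[79,35,2] → █
    (3,2)@(7, 5): e=[91,55,-30] → ·
    (1,3)@(3, 7): e=[45,17,54] → █
    (3,3)@(7, 7): e=[69,57,-10] → ·
    (1,4)@(3, 9): e=[23,19,74] → █
    (3,4)@(7, 9): e=[47,59,10] → █
    (4,4)@(9, 9): e=[59,79,-22] → ·
    (1,5)@(3, 11): e=[1,21,94] → █
    (4,5)@(9, 11): e=[37,81,-2] → ·
  covered (14 px):
    · · · · · · ·
    · █ · · · · ·
    · █ █ · · · ·
    · █ █ · · · ·
    · █ █ █ · · ·
    · █ █ █ · · ·
    · · · █ █ · ·
    · · · · · █ ·
    · · · · · · ·
T3:
  2·area = 84  (B↔C swapped to make it positive)
  edge (4, 10)→(11, 1): d=(7,-9) top-left  bias=+0
  edge (11, 1)→(11, 13): d=(0,12) right/bottom  bias=-1
  edge (11, 13)→(4, 10): d=(-7,-3) top-left  bias=+0
    (5,0)@(11, 1): e=[0,0,84] → ·  [on edge]
    (5,1)@(11, 3): e=[14,0,70] → ·  [on edge]
    (4,2)@(9, 5): e=[10,24,50] → █
    (5,2)@(11, 5): e=[28,0,56] → ·  [on edge]
    (3,3)@(7, 7): e=[6,48,30] → █
    (5,3)@(11, 7): e=[42,0,42] → ·  [on edge]
    (2,4)@(5, 9): e=[2,72,10] → █
    (5,4)@(11, 9): e=[56,0,28] → ·  [on edge]
    (2,5)@(5, 11): e=[16,72,-4] → ·
    (3,5)@(7, 11): e=[34,48,2] → █
    (5,5)@(11, 11): e=[70,0,14] → ·  [on edge]
    (3,6)@(7, 13): e=[48,48,-12] → ·
    (5,6)@(11, 13): e=[84,0,0] → ·  [on edge]
    (5,7)@(11, 15): e=[98,0,-14] → ·  [on edge]
    (5,8)@(11, 17): e=[112,0,-28] → ·  [on edge]
  covered (8 px):
    · · · · · · ·
    · · · · · · ·
    · · · · █ · ·
    · · · █ █ · ·
    · · █ █ █ · ·
    · · · █ █ · ·
    · · · · · · ·
    · · · · · · ·
    · · · · · · ·

Answer: 33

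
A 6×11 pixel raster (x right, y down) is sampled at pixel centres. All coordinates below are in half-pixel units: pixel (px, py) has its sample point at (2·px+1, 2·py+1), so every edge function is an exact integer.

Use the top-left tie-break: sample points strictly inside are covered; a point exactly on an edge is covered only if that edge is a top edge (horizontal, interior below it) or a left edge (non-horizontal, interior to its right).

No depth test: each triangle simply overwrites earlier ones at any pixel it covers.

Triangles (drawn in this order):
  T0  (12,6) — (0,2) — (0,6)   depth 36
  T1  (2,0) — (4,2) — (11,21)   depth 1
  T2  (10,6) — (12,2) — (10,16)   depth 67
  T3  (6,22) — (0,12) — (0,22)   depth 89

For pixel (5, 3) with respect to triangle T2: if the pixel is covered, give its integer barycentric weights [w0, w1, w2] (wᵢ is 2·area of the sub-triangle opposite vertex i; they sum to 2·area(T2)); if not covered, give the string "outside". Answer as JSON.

T0:
  2·area = 48  (B↔C swapped to make it positive)
  edge (12, 6)→(0, 6): d=(-12,0) right/bottom  bias=-1
  edge (0, 6)→(0, 2): d=(0,-4) top-left  bias=+0
  edge (0, 2)→(12, 6): d=(12,4) right/bottom  bias=-1
    (0,1)@(1, 3): e=[36,4,8] → █
    (1,1)@(3, 3): e=[36,12,0] → ·  [on edge]
    (0,2)@(1, 5): e=[12,4,32] → █
    (1,2)@(3, 5): e=[12,12,24] → █
    (2,2)@(5, 5): e=[12,20,16] → █
    (3,2)@(7, 5): e=[12,28,8] → █
    (4,2)@(9, 5): e=[12,36,0] → ·  [on edge]
    (0,3)@(1, 7): e=[-12,4,56] → ·
    (1,3)@(3, 7): e=[-12,12,48] → ·
    (2,3)@(5, 7): e=[-12,20,40] → ·
    (3,3)@(7, 7): e=[-12,28,32] → ·
  covered (5 px):
    · · · · · ·
    █ · · · · ·
    █ █ █ █ · ·
    · · · · · ·
    · · · · · ·
    · · · · · ·
    · · · · · ·
    · · · · · ·
    · · · · · ·
    · · · · · ·
    · · · · · ·
T1:
  2·area = 24
  edge (2, 0)→(4, 2): d=(2,2) right/bottom  bias=-1
  edge (4, 2)→(11, 21): d=(7,19) right/bottom  bias=-1
  edge (11, 21)→(2, 0): d=(-9,-21) top-left  bias=+0
    (1,0)@(3, 1): e=[0,12,12] → ·  [on edge]
    (2,1)@(5, 3): e=[0,-12,36] → ·  [on edge]
    (2,2)@(5, 5): e=[4,2,18] → █
    (3,2)@(7, 5): e=[0,-36,60] → ·  [on edge]
    (2,3)@(5, 7): e=[8,16,0] → █  [on edge]
    (3,3)@(7, 7): e=[4,-22,42] → ·
    (4,3)@(9, 7): e=[0,-60,84] → ·  [on edge]
    (2,4)@(5, 9): e=[12,30,-18] → ·
    (5,4)@(11, 9): e=[0,-84,108] → ·  [on edge]
    (3,5)@(7, 11): e=[12,6,6] → █
    (4,5)@(9, 11): e=[8,-32,48] → ·
    (3,6)@(7, 13): e=[16,20,-12] → ·
    (5,10)@(11, 21): e=[24,0,0] → ·  [on edge]
  covered (3 px):
    · · · · · ·
    · · · · · ·
    · · █ · · ·
    · · █ · · ·
    · · · · · ·
    · · · █ · ·
    · · · · · ·
    · · · · · ·
    · · · · · ·
    · · · · · ·
    · · · · · ·
T2:
  2·area = 20
  edge (10, 6)→(12, 2): d=(2,-4) top-left  bias=+0
  edge (12, 2)→(10, 16): d=(-2,14) right/bottom  bias=-1
  edge (10, 16)→(10, 6): d=(0,-10) top-left  bias=+0
    (5,2)@(11, 5): e=[2,8,10] → █
    (5,3)@(11, 7): e=[6,4,10] → █
    (5,4)@(11, 9): e=[10,0,10] → ·  [on edge]
  covered (2 px):
    · · · · · ·
    · · · · · ·
    · · · · · █
    · · · · · █
    · · · · · ·
    · · · · · ·
    · · · · · ·
    · · · · · ·
    · · · · · ·
    · · · · · ·
    · · · · · ·
T3:
  2·area = 60  (B↔C swapped to make it positive)
  edge (6, 22)→(0, 22): d=(-6,0) right/bottom  bias=-1
  edge (0, 22)→(0, 12): d=(0,-10) top-left  bias=+0
  edge (0, 12)→(6, 22): d=(6,10) right/bottom  bias=-1
    (0,7)@(1, 15): e=[42,10,8] → █
    (1,7)@(3, 15): e=[42,30,-12] → ·
    (0,8)@(1, 17): e=[30,10,20] → █
    (1,8)@(3, 17): e=[30,30,0] → ·  [on edge]
    (0,9)@(1, 19): e=[18,10,32] → █
    (1,9)@(3, 19): e=[18,30,12] → █
    (2,9)@(5, 19): e=[18,50,-8] → ·
    (0,10)@(1, 21): e=[6,10,44] → █
    (2,10)@(5, 21): e=[6,50,4] → █
    (3,10)@(7, 21): e=[6,70,-16] → ·
  covered (7 px):
    · · · · · ·
    · · · · · ·
    · · · · · ·
    · · · · · ·
    · · · · · ·
    · · · · · ·
    · · · · · ·
    █ · · · · ·
    █ · · · · ·
    █ █ · · · ·
    █ █ █ · · ·

Answer: [4,10,6]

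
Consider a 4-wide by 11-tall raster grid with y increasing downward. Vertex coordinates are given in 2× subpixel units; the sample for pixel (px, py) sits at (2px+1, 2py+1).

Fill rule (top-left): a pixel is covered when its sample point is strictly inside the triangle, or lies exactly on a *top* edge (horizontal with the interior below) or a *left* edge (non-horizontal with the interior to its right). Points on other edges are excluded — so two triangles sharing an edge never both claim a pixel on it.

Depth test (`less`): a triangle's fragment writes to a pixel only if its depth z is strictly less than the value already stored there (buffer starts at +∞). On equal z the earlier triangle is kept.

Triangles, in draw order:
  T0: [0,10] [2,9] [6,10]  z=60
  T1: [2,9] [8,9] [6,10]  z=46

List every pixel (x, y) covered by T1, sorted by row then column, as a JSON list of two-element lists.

T0:
  2·area = 6
  edge (0, 10)→(2, 9): d=(2,-1) top-left  bias=+0
  edge (2, 9)→(6, 10): d=(4,1) right/bottom  bias=-1
  edge (6, 10)→(0, 10): d=(-6,0) right/bottom  bias=-1
  covered (0 px):
    · · · ·
    · · · ·
    · · · ·
    · · · ·
    · · · ·
    · · · ·
    · · · ·
    · · · ·
    · · · ·
    · · · ·
    · · · ·
T1:
  2·area = 6
  edge (2, 9)→(8, 9): d=(6,0) top-left  bias=+0
  edge (8, 9)→(6, 10): d=(-2,1) right/bottom  bias=-1
  edge (6, 10)→(2, 9): d=(-4,-1) top-left  bias=+0
    (0,4)@(1, 9): e=[0,7,-1] → ·  [on edge]
    (1,4)@(3, 9): e=[0,5,1] → █  [on edge]
    (2,4)@(5, 9): e=[0,3,3] → █  [on edge]
    (3,4)@(7, 9): e=[0,1,5] → █  [on edge]
    (1,5)@(3, 11): e=[12,1,-7] → ·
    (2,5)@(5, 11): e=[12,-1,-5] → ·
    (3,5)@(7, 11): e=[12,-3,-3] → ·
  covered (3 px):
    · · · ·
    · · · ·
    · · · ·
    · · · ·
    · █ █ █
    · · · ·
    · · · ·
    · · · ·
    · · · ·
    · · · ·
    · · · ·

Result: [[1,4],[2,4],[3,4]]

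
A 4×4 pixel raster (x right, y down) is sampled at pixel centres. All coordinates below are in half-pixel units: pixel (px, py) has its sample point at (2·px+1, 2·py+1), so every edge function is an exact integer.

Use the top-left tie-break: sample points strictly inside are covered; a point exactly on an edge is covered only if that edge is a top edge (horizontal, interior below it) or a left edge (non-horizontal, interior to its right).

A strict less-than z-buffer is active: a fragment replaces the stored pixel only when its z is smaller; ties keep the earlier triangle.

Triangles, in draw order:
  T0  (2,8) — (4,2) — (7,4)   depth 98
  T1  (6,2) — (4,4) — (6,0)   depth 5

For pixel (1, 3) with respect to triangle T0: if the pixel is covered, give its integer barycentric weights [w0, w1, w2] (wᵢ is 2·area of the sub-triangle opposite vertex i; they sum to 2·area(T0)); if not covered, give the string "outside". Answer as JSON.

T0:
  2·area = 22
  edge (2, 8)→(4, 2): d=(2,-6) top-left  bias=+0
  edge (4, 2)→(7, 4): d=(3,2) right/bottom  bias=-1
  edge (7, 4)→(2, 8): d=(-5,4) right/bottom  bias=-1
    (2,1)@(5, 3): e=[8,1,13] → X
    (3,1)@(7, 3): e=[20,-3,5] → .
    (1,2)@(3, 5): e=[0,11,11] → X  [on edge]
    (3,2)@(7, 5): e=[24,3,-5] → .
    (1,3)@(3, 7): e=[4,17,1] → X
    (2,3)@(5, 7): e=[16,13,-7] → .
  covered (4 px):
    . . . .
    . . X .
    . X X .
    . X . .
T1:
  2·area = 4
  edge (6, 2)→(4, 4): d=(-2,2) right/bottom  bias=-1
  edge (4, 4)→(6, 0): d=(2,-4) top-left  bias=+0
  edge (6, 0)→(6, 2): d=(0,2) right/bottom  bias=-1
    (3,0)@(7, 1): e=[0,6,-2] → .  [on edge]
    (2,1)@(5, 3): e=[0,2,2] → .  [on edge]
    (1,2)@(3, 5): e=[0,-2,6] → .  [on edge]
    (0,3)@(1, 7): e=[0,-6,10] → .  [on edge]
  covered (0 px):
    . . . .
    . . . .
    . . . .
    . . . .

Answer: [17,1,4]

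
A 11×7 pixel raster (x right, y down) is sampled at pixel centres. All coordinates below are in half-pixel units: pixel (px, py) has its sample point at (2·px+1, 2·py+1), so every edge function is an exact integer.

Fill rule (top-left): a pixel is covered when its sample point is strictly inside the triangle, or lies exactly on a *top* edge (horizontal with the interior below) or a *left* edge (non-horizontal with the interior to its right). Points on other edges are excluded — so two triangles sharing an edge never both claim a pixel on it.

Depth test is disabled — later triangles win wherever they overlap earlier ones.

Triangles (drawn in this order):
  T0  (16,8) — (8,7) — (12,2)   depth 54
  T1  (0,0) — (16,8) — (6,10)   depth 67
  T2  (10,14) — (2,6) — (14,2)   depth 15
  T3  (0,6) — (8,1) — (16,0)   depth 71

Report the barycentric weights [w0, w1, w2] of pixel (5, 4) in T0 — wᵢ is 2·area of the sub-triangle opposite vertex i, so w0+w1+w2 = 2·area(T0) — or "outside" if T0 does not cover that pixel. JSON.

T0:
  2·area = 44
  edge (16, 8)→(8, 7): d=(-8,-1) top-left  bias=+0
  edge (8, 7)→(12, 2): d=(4,-5) top-left  bias=+0
  edge (12, 2)→(16, 8): d=(4,6) right/bottom  bias=-1
    (5,2)@(11, 5): e=[19,7,18] → █
    (6,2)@(13, 5): e=[21,17,6] → █
    (7,2)@(15, 5): e=[23,27,-6] → ·
    (4,3)@(9, 7): e=[1,5,38] → █
    (7,3)@(15, 7): e=[7,35,2] → █
    (8,3)@(17, 7): e=[9,45,-10] → ·
    (4,4)@(9, 9): e=[-15,13,46] → ·
    (5,4)@(11, 9): e=[-13,23,34] → ·
    (6,4)@(13, 9): e=[-11,33,22] → ·
    (7,4)@(15, 9): e=[-9,43,10] → ·
  covered (6 px):
    · · · · · · · · · · ·
    · · · · · · · · · · ·
    · · · · · █ █ · · · ·
    · · · · █ █ █ █ · · ·
    · · · · · · · · · · ·
    · · · · · · · · · · ·
    · · · · · · · · · · ·
T1:
  2·area = 112
  edge (0, 0)→(16, 8): d=(16,8) right/bottom  bias=-1
  edge (16, 8)→(6, 10): d=(-10,2) right/bottom  bias=-1
  edge (6, 10)→(0, 0): d=(-6,-10) top-left  bias=+0
    (0,0)@(1, 1): e=[8,100,4] → █
    (1,0)@(3, 1): e=[-8,96,24] → ·
    (0,1)@(1, 3): e=[40,80,-8] → ·
    (1,1)@(3, 3): e=[24,76,12] → █
    (2,1)@(5, 3): e=[8,72,32] → █
    (3,1)@(7, 3): e=[-8,68,52] → ·
    (1,2)@(3, 5): e=[56,56,0] → █  [on edge]
    (3,2)@(7, 5): e=[24,48,40] → █
    (4,2)@(9, 5): e=[8,44,60] → █
    (5,2)@(11, 5): e=[-8,40,80] → ·
    (1,3)@(3, 7): e=[88,36,-12] → ·
    (2,3)@(5, 7): e=[72,32,8] → █
    (10,3)@(21, 7): e=[-56,0,168] → ·  [on edge]
    (5,4)@(11, 9): e=[56,0,56] → ·  [on edge]
    (0,5)@(1, 11): e=[168,0,-56] → ·  [on edge]
  covered (14 px):
    █ · · · · · · · · · ·
    · █ █ · · · · · · · ·
    · █ █ █ █ · · · · · ·
    · · █ █ █ █ █ · · · ·
    · · · █ █ · · · · · ·
    · · · · · · · · · · ·
    · · · · · · · · · · ·
T2:
  2·area = 128
  edge (10, 14)→(2, 6): d=(-8,-8) top-left  bias=+0
  edge (2, 6)→(14, 2): d=(12,-4) top-left  bias=+0
  edge (14, 2)→(10, 14): d=(-4,12) right/bottom  bias=-1
    (8,0)@(17, 1): e=[160,0,-32] → ·  [on edge]
    (5,1)@(11, 3): e=[96,0,32] → █  [on edge]
    (6,1)@(13, 3): e=[112,8,8] → █
    (7,1)@(15, 3): e=[128,16,-16] → ·
    (0,2)@(1, 5): e=[0,-16,144] → ·  [on edge]
    (2,2)@(5, 5): e=[32,0,96] → █  [on edge]
    (3,2)@(7, 5): e=[48,8,72] → █
    (4,2)@(9, 5): e=[64,16,48] → █
    (6,2)@(13, 5): e=[96,32,0] → ·  [on edge]
    (1,3)@(3, 7): e=[0,16,112] → █  [on edge]
    (6,3)@(13, 7): e=[80,56,-8] → ·
    (1,4)@(3, 9): e=[-16,40,104] → ·
    (2,4)@(5, 9): e=[0,48,80] → █  [on edge]
    (3,5)@(7, 11): e=[0,80,48] → █  [on edge]
    (5,5)@(11, 11): e=[32,96,0] → ·  [on edge]
    (4,6)@(9, 13): e=[0,112,16] → █  [on edge]
  covered (18 px):
    · · · · · · · · · · ·
    · · · · · █ █ · · · ·
    · · █ █ █ █ · · · · ·
    · █ █ █ █ █ · · · · ·
    · · █ █ █ █ · · · · ·
    · · · █ █ · · · · · ·
    · · · · █ · · · · · ·
T3:
  2·area = 32
  edge (0, 6)→(8, 1): d=(8,-5) top-left  bias=+0
  edge (8, 1)→(16, 0): d=(8,-1) top-left  bias=+0
  edge (16, 0)→(0, 6): d=(-16,6) right/bottom  bias=-1
    (4,0)@(9, 1): e=[5,1,26] → █
    (5,0)@(11, 1): e=[15,3,14] → █
    (6,0)@(13, 1): e=[25,5,2] → █
    (7,0)@(15, 1): e=[35,7,-10] → ·
    (2,1)@(5, 3): e=[1,13,18] → █
    (3,1)@(7, 3): e=[11,15,6] → █
    (4,1)@(9, 3): e=[21,17,-6] → ·
    (5,1)@(11, 3): e=[31,19,-18] → ·
    (6,1)@(13, 3): e=[41,21,-30] → ·
    (2,2)@(5, 5): e=[17,29,-14] → ·
    (3,2)@(7, 5): e=[27,31,-26] → ·
  covered (5 px):
    · · · · █ █ █ · · · ·
    · · █ █ · · · · · · ·
    · · · · · · · · · · ·
    · · · · · · · · · · ·
    · · · · · · · · · · ·
    · · · · · · · · · · ·
    · · · · · · · · · · ·

Answer: "outside"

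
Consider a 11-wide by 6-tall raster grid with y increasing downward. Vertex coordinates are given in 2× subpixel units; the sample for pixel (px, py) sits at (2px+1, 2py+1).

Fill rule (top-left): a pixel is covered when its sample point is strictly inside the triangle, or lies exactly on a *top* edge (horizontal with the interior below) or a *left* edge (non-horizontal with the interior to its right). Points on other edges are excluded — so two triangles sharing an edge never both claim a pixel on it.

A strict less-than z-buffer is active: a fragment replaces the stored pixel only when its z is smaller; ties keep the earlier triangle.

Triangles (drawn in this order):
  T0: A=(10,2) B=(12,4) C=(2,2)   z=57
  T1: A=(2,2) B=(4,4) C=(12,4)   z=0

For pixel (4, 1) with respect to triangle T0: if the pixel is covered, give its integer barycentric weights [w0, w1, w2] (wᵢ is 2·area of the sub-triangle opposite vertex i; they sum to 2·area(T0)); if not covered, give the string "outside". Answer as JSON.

T0:
  2·area = 16
  edge (10, 2)→(12, 4): d=(2,2) right/bottom  bias=-1
  edge (12, 4)→(2, 2): d=(-10,-2) top-left  bias=+0
  edge (2, 2)→(10, 2): d=(8,0) top-left  bias=+0
    (4,0)@(9, 1): e=[0,24,-8] → ·  [on edge]
    (3,1)@(7, 3): e=[8,0,8] → █  [on edge]
    (4,1)@(9, 3): e=[4,4,8] → █
    (5,1)@(11, 3): e=[0,8,8] → ·  [on edge]
    (3,2)@(7, 5): e=[12,-20,24] → ·
    (4,2)@(9, 5): e=[8,-16,24] → ·
    (6,2)@(13, 5): e=[0,-8,24] → ·  [on edge]
    (8,2)@(17, 5): e=[-8,0,24] → ·  [on edge]
    (7,3)@(15, 7): e=[0,-24,40] → ·  [on edge]
    (8,4)@(17, 9): e=[0,-40,56] → ·  [on edge]
    (9,5)@(19, 11): e=[0,-56,72] → ·  [on edge]
  covered (2 px):
    · · · · · · · · · · ·
    · · · █ █ · · · · · ·
    · · · · · · · · · · ·
    · · · · · · · · · · ·
    · · · · · · · · · · ·
    · · · · · · · · · · ·
T1:
  2·area = 16  (B↔C swapped to make it positive)
  edge (2, 2)→(12, 4): d=(10,2) right/bottom  bias=-1
  edge (12, 4)→(4, 4): d=(-8,0) right/bottom  bias=-1
  edge (4, 4)→(2, 2): d=(-2,-2) top-left  bias=+0
    (0,0)@(1, 1): e=[-8,24,0] → ·  [on edge]
    (1,1)@(3, 3): e=[8,8,0] → █  [on edge]
    (2,1)@(5, 3): e=[4,8,4] → █
    (3,1)@(7, 3): e=[0,8,8] → ·  [on edge]
    (1,2)@(3, 5): e=[28,-8,-4] → ·
    (2,2)@(5, 5): e=[24,-8,0] → ·  [on edge]
    (8,2)@(17, 5): e=[0,-8,24] → ·  [on edge]
    (3,3)@(7, 7): e=[40,-24,0] → ·  [on edge]
    (4,4)@(9, 9): e=[56,-40,0] → ·  [on edge]
    (5,5)@(11, 11): e=[72,-56,0] → ·  [on edge]
  covered (2 px):
    · · · · · · · · · · ·
    · █ █ · · · · · · · ·
    · · · · · · · · · · ·
    · · · · · · · · · · ·
    · · · · · · · · · · ·
    · · · · · · · · · · ·

Final: [4,8,4]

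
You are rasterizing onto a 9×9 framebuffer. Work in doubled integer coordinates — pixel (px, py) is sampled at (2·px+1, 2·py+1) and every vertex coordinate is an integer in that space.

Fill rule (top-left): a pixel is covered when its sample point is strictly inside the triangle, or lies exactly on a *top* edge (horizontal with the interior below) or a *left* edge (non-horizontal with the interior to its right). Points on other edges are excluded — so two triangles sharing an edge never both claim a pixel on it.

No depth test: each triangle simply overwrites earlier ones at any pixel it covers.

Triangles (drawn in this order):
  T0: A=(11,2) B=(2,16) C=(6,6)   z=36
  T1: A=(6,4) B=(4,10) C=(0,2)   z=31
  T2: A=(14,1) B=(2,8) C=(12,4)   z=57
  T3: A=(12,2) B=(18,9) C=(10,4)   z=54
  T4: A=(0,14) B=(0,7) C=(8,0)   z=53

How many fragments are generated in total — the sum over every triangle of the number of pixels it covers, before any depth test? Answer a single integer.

T0:
  2·area = 34
  edge (11, 2)→(2, 16): d=(-9,14) right/bottom  bias=-1
  edge (2, 16)→(6, 6): d=(4,-10) top-left  bias=+0
  edge (6, 6)→(11, 2): d=(5,-4) top-left  bias=+0
    (4,2)@(9, 5): e=[1,26,7] → #
    (5,2)@(11, 5): e=[-27,46,15] → ·
    (3,3)@(7, 7): e=[11,14,9] → #
    (4,3)@(9, 7): e=[-17,34,17] → ·
    (2,4)@(5, 9): e=[21,2,11] → #
    (3,4)@(7, 9): e=[-7,22,19] → ·
    (2,5)@(5, 11): e=[3,10,21] → #
    (3,5)@(7, 11): e=[-25,30,29] → ·
    (2,6)@(5, 13): e=[-15,18,31] → ·
  covered (4 px):
    · · · · · · · · ·
    · · · · · · · · ·
    · · · · # · · · ·
    · · · # · · · · ·
    · · # · · · · · ·
    · · # · · · · · ·
    · · · · · · · · ·
    · · · · · · · · ·
    · · · · · · · · ·
T1:
  2·area = 40
  edge (6, 4)→(4, 10): d=(-2,6) right/bottom  bias=-1
  edge (4, 10)→(0, 2): d=(-4,-8) top-left  bias=+0
  edge (0, 2)→(6, 4): d=(6,2) right/bottom  bias=-1
    (3,0)@(7, 1): e=[0,60,-20] → ·  [on edge]
    (0,1)@(1, 3): e=[32,4,4] → #
    (1,1)@(3, 3): e=[20,20,0] → ·  [on edge]
    (0,2)@(1, 5): e=[28,-4,16] → ·
    (1,2)@(3, 5): e=[16,12,12] → #
    (2,2)@(5, 5): e=[4,28,8] → #
    (3,2)@(7, 5): e=[-8,44,4] → ·
    (4,2)@(9, 5): e=[-20,60,0] → ·  [on edge]
    (1,3)@(3, 7): e=[12,4,24] → #
    (2,3)@(5, 7): e=[0,20,20] → ·  [on edge]
    (7,3)@(15, 7): e=[-60,100,0] → ·  [on edge]
    (1,4)@(3, 9): e=[8,-4,36] → ·
    (1,6)@(3, 13): e=[0,-20,60] → ·  [on edge]
  covered (4 px):
    · · · · · · · · ·
    # · · · · · · · ·
    · # # · · · · · ·
    · # · · · · · · ·
    · · · · · · · · ·
    · · · · · · · · ·
    · · · · · · · · ·
    · · · · · · · · ·
    · · · · · · · · ·
T2:
  2·area = 22  (B↔C swapped to make it positive)
  edge (14, 1)→(12, 4): d=(-2,3) right/bottom  bias=-1
  edge (12, 4)→(2, 8): d=(-10,4) right/bottom  bias=-1
  edge (2, 8)→(14, 1): d=(12,-7) top-left  bias=+0
    (5,1)@(11, 3): e=[5,14,3] → #
    (6,1)@(13, 3): e=[-1,6,17] → ·
    (4,2)@(9, 5): e=[7,2,13] → #
    (5,2)@(11, 5): e=[1,-6,27] → ·
    (4,3)@(9, 7): e=[3,-18,37] → ·
  covered (2 px):
    · · · · · · · · ·
    · · · · · # · · ·
    · · · · # · · · ·
    · · · · · · · · ·
    · · · · · · · · ·
    · · · · · · · · ·
    · · · · · · · · ·
    · · · · · · · · ·
    · · · · · · · · ·
T3:
  2·area = 26
  edge (12, 2)→(18, 9): d=(6,7) right/bottom  bias=-1
  edge (18, 9)→(10, 4): d=(-8,-5) top-left  bias=+0
  edge (10, 4)→(12, 2): d=(2,-2) top-left  bias=+0
    (6,0)@(13, 1): e=[-13,39,0] → ·  [on edge]
    (5,1)@(11, 3): e=[13,13,0] → #  [on edge]
    (6,1)@(13, 3): e=[-1,23,4] → ·
    (4,2)@(9, 5): e=[39,-13,0] → ·  [on edge]
    (5,2)@(11, 5): e=[25,-3,4] → ·
    (6,2)@(13, 5): e=[11,7,8] → #
    (7,2)@(15, 5): e=[-3,17,12] → ·
    (3,3)@(7, 7): e=[65,-39,0] → ·  [on edge]
    (6,3)@(13, 7): e=[23,-9,12] → ·
    (7,3)@(15, 7): e=[9,1,16] → #
    (8,3)@(17, 7): e=[-5,11,20] → ·
    (2,4)@(5, 9): e=[91,-65,0] → ·  [on edge]
    (1,5)@(3, 11): e=[117,-91,0] → ·  [on edge]
    (0,6)@(1, 13): e=[143,-117,0] → ·  [on edge]
  covered (3 px):
    · · · · · · · · ·
    · · · · · # · · ·
    · · · · · · # · ·
    · · · · · · · # ·
    · · · · · · · · ·
    · · · · · · · · ·
    · · · · · · · · ·
    · · · · · · · · ·
    · · · · · · · · ·
T4:
  2·area = 56
  edge (0, 14)→(0, 7): d=(0,-7) top-left  bias=+0
  edge (0, 7)→(8, 0): d=(8,-7) top-left  bias=+0
  edge (8, 0)→(0, 14): d=(-8,14) right/bottom  bias=-1
    (3,0)@(7, 1): e=[49,1,6] → #
    (4,0)@(9, 1): e=[63,15,-22] → ·
    (2,1)@(5, 3): e=[35,3,18] → #
    (3,1)@(7, 3): e=[49,17,-10] → ·
    (1,2)@(3, 5): e=[21,5,30] → #
    (3,2)@(7, 5): e=[49,33,-26] → ·
    (0,3)@(1, 7): e=[7,7,42] → #
    (2,3)@(5, 7): e=[35,35,-14] → ·
    (0,4)@(1, 9): e=[7,23,26] → #
    (1,4)@(3, 9): e=[21,37,-2] → ·
    (0,5)@(1, 11): e=[7,39,10] → #
    (1,5)@(3, 11): e=[21,53,-18] → ·
  covered (8 px):
    · · · # · · · · ·
    · · # · · · · · ·
    · # # · · · · · ·
    # # · · · · · · ·
    # · · · · · · · ·
    # · · · · · · · ·
    · · · · · · · · ·
    · · · · · · · · ·
    · · · · · · · · ·

Final: 21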